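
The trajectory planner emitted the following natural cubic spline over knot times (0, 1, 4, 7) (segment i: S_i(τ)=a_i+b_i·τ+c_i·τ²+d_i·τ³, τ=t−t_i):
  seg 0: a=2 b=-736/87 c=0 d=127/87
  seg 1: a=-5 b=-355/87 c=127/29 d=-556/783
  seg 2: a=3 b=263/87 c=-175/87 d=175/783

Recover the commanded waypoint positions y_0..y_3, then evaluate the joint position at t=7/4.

y_0=2 y_1=-5 y_2=3 y_3=0
S(7/4) = -171/29

y_0 = S_0(0) = a_0 = 2
y_1 = S_1(0) = a_1 = -5
y_2 = S_2(0) = a_2 = 3
y_3 = S_2(3) = 0
t_q=7/4 is in segment 1 (τ=3/4); S_1(τ)=-171/29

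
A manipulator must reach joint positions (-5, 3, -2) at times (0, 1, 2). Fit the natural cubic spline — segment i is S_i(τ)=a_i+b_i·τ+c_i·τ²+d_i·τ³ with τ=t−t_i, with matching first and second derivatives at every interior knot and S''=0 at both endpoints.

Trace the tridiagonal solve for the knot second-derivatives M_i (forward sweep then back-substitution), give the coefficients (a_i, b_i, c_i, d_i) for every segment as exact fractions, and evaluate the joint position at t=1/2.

Δ: Δ0=8, Δ1=-5
row 1: diag=4, rhs=-78; c'=1/4, d'=-39/2
back: M1=-39/2
M: M0=0, M1=-39/2, M2=0
seg 0: a=-5, c=M0/2=0, d=(M1−M0)/(6·1)=-13/4, b=Δ0−h0·(2M0+M1)/6=45/4
seg 1: a=3, c=M1/2=-39/4, d=(M2−M1)/(6·1)=13/4, b=Δ1−h1·(2M1+M2)/6=3/2
t_q=1/2 → seg 0, τ=1/2; S=-5+45/4·τ+0·τ²+-13/4·τ³=7/32

  seg 0: a=-5 b=45/4 c=0 d=-13/4
  seg 1: a=3 b=3/2 c=-39/4 d=13/4
S(1/2) = 7/32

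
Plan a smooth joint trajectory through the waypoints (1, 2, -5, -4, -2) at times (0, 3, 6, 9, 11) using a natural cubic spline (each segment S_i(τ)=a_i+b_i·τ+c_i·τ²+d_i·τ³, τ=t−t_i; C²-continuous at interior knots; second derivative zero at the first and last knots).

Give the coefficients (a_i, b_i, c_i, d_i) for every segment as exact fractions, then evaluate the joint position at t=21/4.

  seg 0: a=1 b=254/207 c=0 d=-185/1863
  seg 1: a=2 b=-301/207 c=-185/207 d=373/1863
  seg 2: a=-5 b=-292/207 c=188/207 d=-203/1863
  seg 3: a=-4 b=227/207 c=-5/69 d=5/414
S(21/4) = -225/64

Δ: Δ0=1/3, Δ1=-7/3, Δ2=1/3, Δ3=1
row 1: diag=12, rhs=-16; c'=1/4, d'=-4/3
row 2: denom=12−3·1/4=45/4; d'=(16−3·-4/3)/(45/4)=16/9
row 3: denom=10−3·4/15=46/5; d'=(4−3·16/9)/(46/5)=-10/69
back: M3=-10/69
back: M2=16/9−4/15·-10/69=376/207
back: M1=-4/3−1/4·376/207=-370/207
M: M0=0, M1=-370/207, M2=376/207, M3=-10/69, M4=0
seg 0: a=1, c=M0/2=0, d=(M1−M0)/(6·3)=-185/1863, b=Δ0−h0·(2M0+M1)/6=254/207
seg 1: a=2, c=M1/2=-185/207, d=(M2−M1)/(6·3)=373/1863, b=Δ1−h1·(2M1+M2)/6=-301/207
seg 2: a=-5, c=M2/2=188/207, d=(M3−M2)/(6·3)=-203/1863, b=Δ2−h2·(2M2+M3)/6=-292/207
seg 3: a=-4, c=M3/2=-5/69, d=(M4−M3)/(6·2)=5/414, b=Δ3−h3·(2M3+M4)/6=227/207
t_q=21/4 → seg 1, τ=9/4; S=2+-301/207·τ+-185/207·τ²+373/1863·τ³=-225/64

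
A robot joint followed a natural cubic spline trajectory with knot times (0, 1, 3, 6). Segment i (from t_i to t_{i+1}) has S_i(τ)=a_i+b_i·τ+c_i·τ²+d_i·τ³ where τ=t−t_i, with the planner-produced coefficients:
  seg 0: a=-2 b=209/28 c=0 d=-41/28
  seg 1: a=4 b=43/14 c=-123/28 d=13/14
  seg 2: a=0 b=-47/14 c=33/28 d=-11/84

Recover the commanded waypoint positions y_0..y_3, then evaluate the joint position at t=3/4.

y_0=-2 y_1=4 y_2=0 y_3=-3
S(3/4) = 763/256

y_0 = S_0(0) = a_0 = -2
y_1 = S_1(0) = a_1 = 4
y_2 = S_2(0) = a_2 = 0
y_3 = S_2(3) = -3
t_q=3/4 is in segment 0 (τ=3/4); S_0(τ)=763/256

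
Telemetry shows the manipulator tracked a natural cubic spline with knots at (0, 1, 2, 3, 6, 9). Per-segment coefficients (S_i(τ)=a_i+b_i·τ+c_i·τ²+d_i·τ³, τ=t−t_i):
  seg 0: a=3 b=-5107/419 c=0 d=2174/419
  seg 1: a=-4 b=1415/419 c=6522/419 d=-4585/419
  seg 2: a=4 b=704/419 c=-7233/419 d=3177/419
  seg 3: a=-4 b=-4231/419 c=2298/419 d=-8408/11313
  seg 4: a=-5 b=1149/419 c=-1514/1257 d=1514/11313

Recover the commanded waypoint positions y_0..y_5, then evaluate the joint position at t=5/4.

y_0=3 y_1=-4 y_2=4 y_3=-4 y_4=-5 y_5=-4
S(5/4) = -63121/26816

y_0 = S_0(0) = a_0 = 3
y_1 = S_1(0) = a_1 = -4
y_2 = S_2(0) = a_2 = 4
y_3 = S_3(0) = a_3 = -4
y_4 = S_4(0) = a_4 = -5
y_5 = S_4(3) = -4
t_q=5/4 is in segment 1 (τ=1/4); S_1(τ)=-63121/26816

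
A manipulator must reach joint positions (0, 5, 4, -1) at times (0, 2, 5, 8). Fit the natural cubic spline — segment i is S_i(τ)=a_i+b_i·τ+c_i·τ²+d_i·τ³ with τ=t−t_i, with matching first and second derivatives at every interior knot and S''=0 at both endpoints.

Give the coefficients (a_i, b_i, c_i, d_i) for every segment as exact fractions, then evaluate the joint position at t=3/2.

Δ: Δ0=5/2, Δ1=-1/3, Δ2=-5/3
row 1: diag=10, rhs=-17; c'=3/10, d'=-17/10
row 2: denom=12−3·3/10=111/10; d'=(-8−3·-17/10)/(111/10)=-29/111
back: M2=-29/111
back: M1=-17/10−3/10·-29/111=-60/37
M: M0=0, M1=-60/37, M2=-29/111, M3=0
seg 0: a=0, c=M0/2=0, d=(M1−M0)/(6·2)=-5/37, b=Δ0−h0·(2M0+M1)/6=225/74
seg 1: a=5, c=M1/2=-30/37, d=(M2−M1)/(6·3)=151/1998, b=Δ1−h1·(2M1+M2)/6=105/74
seg 2: a=4, c=M2/2=-29/222, d=(M3−M2)/(6·3)=29/1998, b=Δ2−h2·(2M2+M3)/6=-52/37
t_q=3/2 → seg 0, τ=3/2; S=0+225/74·τ+0·τ²+-5/37·τ³=1215/296

  seg 0: a=0 b=225/74 c=0 d=-5/37
  seg 1: a=5 b=105/74 c=-30/37 d=151/1998
  seg 2: a=4 b=-52/37 c=-29/222 d=29/1998
S(3/2) = 1215/296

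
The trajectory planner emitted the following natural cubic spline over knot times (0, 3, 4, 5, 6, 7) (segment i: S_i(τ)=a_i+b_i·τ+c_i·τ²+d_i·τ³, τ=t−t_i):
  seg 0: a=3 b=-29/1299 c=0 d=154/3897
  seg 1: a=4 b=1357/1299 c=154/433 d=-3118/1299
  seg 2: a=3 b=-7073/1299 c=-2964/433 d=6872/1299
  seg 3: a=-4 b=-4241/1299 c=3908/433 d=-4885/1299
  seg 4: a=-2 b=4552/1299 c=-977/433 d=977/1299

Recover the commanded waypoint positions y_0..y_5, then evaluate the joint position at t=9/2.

y_0=3 y_1=4 y_2=3 y_3=-4 y_4=-2 y_5=0
S(9/2) = -669/866

y_0 = S_0(0) = a_0 = 3
y_1 = S_1(0) = a_1 = 4
y_2 = S_2(0) = a_2 = 3
y_3 = S_3(0) = a_3 = -4
y_4 = S_4(0) = a_4 = -2
y_5 = S_4(1) = 0
t_q=9/2 is in segment 2 (τ=1/2); S_2(τ)=-669/866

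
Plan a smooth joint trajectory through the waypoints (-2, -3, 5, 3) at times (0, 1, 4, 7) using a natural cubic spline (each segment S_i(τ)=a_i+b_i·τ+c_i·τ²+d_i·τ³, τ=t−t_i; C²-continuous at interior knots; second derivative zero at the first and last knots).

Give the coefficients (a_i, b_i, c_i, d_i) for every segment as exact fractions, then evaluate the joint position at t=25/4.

  seg 0: a=-2 b=-47/29 c=0 d=18/29
  seg 1: a=-3 b=7/29 c=54/29 d=-275/783
  seg 2: a=5 b=56/29 c=-113/87 d=113/783
S(25/4) = 8191/1856

Δ: Δ0=-1, Δ1=8/3, Δ2=-2/3
row 1: diag=8, rhs=22; c'=3/8, d'=11/4
row 2: denom=12−3·3/8=87/8; d'=(-20−3·11/4)/(87/8)=-226/87
back: M2=-226/87
back: M1=11/4−3/8·-226/87=108/29
M: M0=0, M1=108/29, M2=-226/87, M3=0
seg 0: a=-2, c=M0/2=0, d=(M1−M0)/(6·1)=18/29, b=Δ0−h0·(2M0+M1)/6=-47/29
seg 1: a=-3, c=M1/2=54/29, d=(M2−M1)/(6·3)=-275/783, b=Δ1−h1·(2M1+M2)/6=7/29
seg 2: a=5, c=M2/2=-113/87, d=(M3−M2)/(6·3)=113/783, b=Δ2−h2·(2M2+M3)/6=56/29
t_q=25/4 → seg 2, τ=9/4; S=5+56/29·τ+-113/87·τ²+113/783·τ³=8191/1856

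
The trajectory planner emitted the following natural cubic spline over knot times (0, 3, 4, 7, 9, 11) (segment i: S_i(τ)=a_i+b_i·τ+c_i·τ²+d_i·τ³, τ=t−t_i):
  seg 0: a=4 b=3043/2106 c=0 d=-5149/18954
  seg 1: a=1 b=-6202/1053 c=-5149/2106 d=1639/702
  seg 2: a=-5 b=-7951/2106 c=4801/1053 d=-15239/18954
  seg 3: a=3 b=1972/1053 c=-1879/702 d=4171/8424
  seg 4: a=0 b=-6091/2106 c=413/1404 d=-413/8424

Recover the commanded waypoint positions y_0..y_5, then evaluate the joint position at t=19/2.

y_0 = S_0(0) = a_0 = 4
y_1 = S_1(0) = a_1 = 1
y_2 = S_2(0) = a_2 = -5
y_3 = S_3(0) = a_3 = 3
y_4 = S_4(0) = a_4 = 0
y_5 = S_4(2) = -5
t_q=19/2 is in segment 4 (τ=1/2); S_4(τ)=-30971/22464

y_0=4 y_1=1 y_2=-5 y_3=3 y_4=0 y_5=-5
S(19/2) = -30971/22464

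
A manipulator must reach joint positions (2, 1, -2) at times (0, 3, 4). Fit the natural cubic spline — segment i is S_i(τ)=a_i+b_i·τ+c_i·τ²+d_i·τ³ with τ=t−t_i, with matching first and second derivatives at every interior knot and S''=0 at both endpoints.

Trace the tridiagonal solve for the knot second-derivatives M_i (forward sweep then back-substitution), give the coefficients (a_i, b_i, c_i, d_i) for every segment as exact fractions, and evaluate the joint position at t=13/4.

Δ: Δ0=-1/3, Δ1=-3
row 1: diag=8, rhs=-16; c'=1/8, d'=-2
back: M1=-2
M: M0=0, M1=-2, M2=0
seg 0: a=2, c=M0/2=0, d=(M1−M0)/(6·3)=-1/9, b=Δ0−h0·(2M0+M1)/6=2/3
seg 1: a=1, c=M1/2=-1, d=(M2−M1)/(6·1)=1/3, b=Δ1−h1·(2M1+M2)/6=-7/3
t_q=13/4 → seg 1, τ=1/4; S=1+-7/3·τ+-1·τ²+1/3·τ³=23/64

  seg 0: a=2 b=2/3 c=0 d=-1/9
  seg 1: a=1 b=-7/3 c=-1 d=1/3
S(13/4) = 23/64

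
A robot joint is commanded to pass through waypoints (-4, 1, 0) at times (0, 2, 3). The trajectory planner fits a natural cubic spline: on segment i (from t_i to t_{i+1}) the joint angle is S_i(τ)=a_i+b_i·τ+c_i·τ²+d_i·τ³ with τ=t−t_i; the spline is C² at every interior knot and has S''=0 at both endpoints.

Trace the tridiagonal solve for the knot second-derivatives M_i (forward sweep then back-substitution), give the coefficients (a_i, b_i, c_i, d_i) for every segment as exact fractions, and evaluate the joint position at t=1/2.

  seg 0: a=-4 b=11/3 c=0 d=-7/24
  seg 1: a=1 b=1/6 c=-7/4 d=7/12
S(1/2) = -141/64

Δ: Δ0=5/2, Δ1=-1
row 1: diag=6, rhs=-21; c'=1/6, d'=-7/2
back: M1=-7/2
M: M0=0, M1=-7/2, M2=0
seg 0: a=-4, c=M0/2=0, d=(M1−M0)/(6·2)=-7/24, b=Δ0−h0·(2M0+M1)/6=11/3
seg 1: a=1, c=M1/2=-7/4, d=(M2−M1)/(6·1)=7/12, b=Δ1−h1·(2M1+M2)/6=1/6
t_q=1/2 → seg 0, τ=1/2; S=-4+11/3·τ+0·τ²+-7/24·τ³=-141/64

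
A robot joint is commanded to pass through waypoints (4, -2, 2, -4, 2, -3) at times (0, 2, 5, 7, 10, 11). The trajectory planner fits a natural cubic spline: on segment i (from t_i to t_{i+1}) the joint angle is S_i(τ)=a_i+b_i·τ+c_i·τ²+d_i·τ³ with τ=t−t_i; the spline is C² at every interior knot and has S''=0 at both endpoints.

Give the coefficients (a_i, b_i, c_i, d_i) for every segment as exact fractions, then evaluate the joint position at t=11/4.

Δ: Δ0=-3, Δ1=4/3, Δ2=-3, Δ3=2, Δ4=-5
row 1: diag=10, rhs=26; c'=3/10, d'=13/5
row 2: denom=10−3·3/10=91/10; d'=(-26−3·13/5)/(91/10)=-26/7
row 3: denom=10−2·20/91=870/91; d'=(30−2·-26/7)/(870/91)=1703/435
row 4: denom=8−3·91/290=2047/290; d'=(-42−3·1703/435)/(2047/290)=-15586/2047
back: M4=-15586/2047
back: M3=1703/435−91/290·-15586/2047=38714/6141
back: M2=-26/7−20/91·38714/6141=-31318/6141
back: M1=13/5−3/10·-31318/6141=8454/2047
M: M0=0, M1=8454/2047, M2=-31318/6141, M3=38714/6141, M4=-15586/2047, M5=0
seg 0: a=4, c=M0/2=0, d=(M1−M0)/(6·2)=1409/4094, b=Δ0−h0·(2M0+M1)/6=-8959/2047
seg 1: a=-2, c=M1/2=4227/2047, d=(M2−M1)/(6·3)=-28340/55269, b=Δ1−h1·(2M1+M2)/6=-505/2047
seg 2: a=2, c=M2/2=-15659/6141, d=(M3−M2)/(6·2)=5836/6141, b=Δ2−h2·(2M2+M3)/6=-3483/2047
seg 3: a=-4, c=M3/2=19357/6141, d=(M4−M3)/(6·3)=-42736/55269, b=Δ3−h3·(2M3+M4)/6=-3053/6141
seg 4: a=2, c=M4/2=-7793/2047, d=(M5−M4)/(6·1)=7793/6141, b=Δ4−h4·(2M4+M5)/6=-15119/6141
t_q=11/4 → seg 1, τ=3/4; S=-2+-505/2047·τ+4227/2047·τ²+-28340/55269·τ³=-20303/16376

  seg 0: a=4 b=-8959/2047 c=0 d=1409/4094
  seg 1: a=-2 b=-505/2047 c=4227/2047 d=-28340/55269
  seg 2: a=2 b=-3483/2047 c=-15659/6141 d=5836/6141
  seg 3: a=-4 b=-3053/6141 c=19357/6141 d=-42736/55269
  seg 4: a=2 b=-15119/6141 c=-7793/2047 d=7793/6141
S(11/4) = -20303/16376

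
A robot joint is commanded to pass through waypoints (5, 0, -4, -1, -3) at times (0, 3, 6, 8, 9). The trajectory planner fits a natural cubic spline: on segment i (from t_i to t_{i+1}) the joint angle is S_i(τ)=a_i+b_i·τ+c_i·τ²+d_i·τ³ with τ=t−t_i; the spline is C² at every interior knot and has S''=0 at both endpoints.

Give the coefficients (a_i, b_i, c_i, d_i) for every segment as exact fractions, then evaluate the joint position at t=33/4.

  seg 0: a=5 b=-145/103 c=0 d=-80/2781
  seg 1: a=0 b=-225/103 c=-80/309 d=503/2781
  seg 2: a=-4 b=118/103 c=141/103 d=-491/824
  seg 3: a=-1 b=-109/206 c=-909/412 d=303/412
S(33/4) = -33189/26368

Δ: Δ0=-5/3, Δ1=-4/3, Δ2=3/2, Δ3=-2
row 1: diag=12, rhs=2; c'=1/4, d'=1/6
row 2: denom=10−3·1/4=37/4; d'=(17−3·1/6)/(37/4)=66/37
row 3: denom=6−2·8/37=206/37; d'=(-21−2·66/37)/(206/37)=-909/206
back: M3=-909/206
back: M2=66/37−8/37·-909/206=282/103
back: M1=1/6−1/4·282/103=-160/309
M: M0=0, M1=-160/309, M2=282/103, M3=-909/206, M4=0
seg 0: a=5, c=M0/2=0, d=(M1−M0)/(6·3)=-80/2781, b=Δ0−h0·(2M0+M1)/6=-145/103
seg 1: a=0, c=M1/2=-80/309, d=(M2−M1)/(6·3)=503/2781, b=Δ1−h1·(2M1+M2)/6=-225/103
seg 2: a=-4, c=M2/2=141/103, d=(M3−M2)/(6·2)=-491/824, b=Δ2−h2·(2M2+M3)/6=118/103
seg 3: a=-1, c=M3/2=-909/412, d=(M4−M3)/(6·1)=303/412, b=Δ3−h3·(2M3+M4)/6=-109/206
t_q=33/4 → seg 3, τ=1/4; S=-1+-109/206·τ+-909/412·τ²+303/412·τ³=-33189/26368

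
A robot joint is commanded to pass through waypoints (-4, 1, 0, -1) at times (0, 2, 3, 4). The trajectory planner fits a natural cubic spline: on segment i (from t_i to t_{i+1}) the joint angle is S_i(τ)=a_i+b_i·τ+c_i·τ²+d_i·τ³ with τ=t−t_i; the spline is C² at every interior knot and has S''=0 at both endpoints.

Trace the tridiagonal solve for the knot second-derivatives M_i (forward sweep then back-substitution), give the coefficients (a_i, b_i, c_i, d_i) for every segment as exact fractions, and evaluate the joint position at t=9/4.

  seg 0: a=-4 b=171/46 c=0 d=-7/23
  seg 1: a=1 b=3/46 c=-42/23 d=35/46
  seg 2: a=0 b=-30/23 c=21/46 d=-7/46
S(9/4) = 117/128

Δ: Δ0=5/2, Δ1=-1, Δ2=-1
row 1: diag=6, rhs=-21; c'=1/6, d'=-7/2
row 2: denom=4−1·1/6=23/6; d'=(0−1·-7/2)/(23/6)=21/23
back: M2=21/23
back: M1=-7/2−1/6·21/23=-84/23
M: M0=0, M1=-84/23, M2=21/23, M3=0
seg 0: a=-4, c=M0/2=0, d=(M1−M0)/(6·2)=-7/23, b=Δ0−h0·(2M0+M1)/6=171/46
seg 1: a=1, c=M1/2=-42/23, d=(M2−M1)/(6·1)=35/46, b=Δ1−h1·(2M1+M2)/6=3/46
seg 2: a=0, c=M2/2=21/46, d=(M3−M2)/(6·1)=-7/46, b=Δ2−h2·(2M2+M3)/6=-30/23
t_q=9/4 → seg 1, τ=1/4; S=1+3/46·τ+-42/23·τ²+35/46·τ³=117/128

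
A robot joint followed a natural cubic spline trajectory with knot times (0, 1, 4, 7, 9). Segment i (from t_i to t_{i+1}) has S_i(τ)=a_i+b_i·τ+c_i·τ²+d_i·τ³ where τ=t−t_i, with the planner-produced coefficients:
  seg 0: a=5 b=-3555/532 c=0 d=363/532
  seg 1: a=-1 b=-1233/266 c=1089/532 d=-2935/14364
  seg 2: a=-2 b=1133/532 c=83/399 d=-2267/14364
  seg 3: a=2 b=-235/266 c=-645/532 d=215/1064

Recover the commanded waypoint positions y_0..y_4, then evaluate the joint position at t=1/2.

y_0=5 y_1=-1 y_2=-2 y_3=2 y_4=-3
S(1/2) = 7423/4256

y_0 = S_0(0) = a_0 = 5
y_1 = S_1(0) = a_1 = -1
y_2 = S_2(0) = a_2 = -2
y_3 = S_3(0) = a_3 = 2
y_4 = S_3(2) = -3
t_q=1/2 is in segment 0 (τ=1/2); S_0(τ)=7423/4256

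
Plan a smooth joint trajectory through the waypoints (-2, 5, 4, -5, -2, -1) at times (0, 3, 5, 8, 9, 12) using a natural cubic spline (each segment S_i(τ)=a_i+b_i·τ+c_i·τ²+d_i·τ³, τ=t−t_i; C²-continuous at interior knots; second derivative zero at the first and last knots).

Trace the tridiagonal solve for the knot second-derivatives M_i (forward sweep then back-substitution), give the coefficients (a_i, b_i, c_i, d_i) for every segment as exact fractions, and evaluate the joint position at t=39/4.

Δ: Δ0=7/3, Δ1=-1/2, Δ2=-3, Δ3=3, Δ4=1/3
row 1: diag=10, rhs=-17; c'=1/5, d'=-17/10
row 2: denom=10−2·1/5=48/5; d'=(-15−2·-17/10)/(48/5)=-29/24
row 3: denom=8−3·5/16=113/16; d'=(36−3·-29/24)/(113/16)=634/113
row 4: denom=8−1·16/113=888/113; d'=(-16−1·634/113)/(888/113)=-11/4
back: M4=-11/4
back: M3=634/113−16/113·-11/4=6
back: M2=-29/24−5/16·6=-37/12
back: M1=-17/10−1/5·-37/12=-13/12
M: M0=0, M1=-13/12, M2=-37/12, M3=6, M4=-11/4, M5=0
seg 0: a=-2, c=M0/2=0, d=(M1−M0)/(6·3)=-13/216, b=Δ0−h0·(2M0+M1)/6=23/8
seg 1: a=5, c=M1/2=-13/24, d=(M2−M1)/(6·2)=-1/6, b=Δ1−h1·(2M1+M2)/6=5/4
seg 2: a=4, c=M2/2=-37/24, d=(M3−M2)/(6·3)=109/216, b=Δ2−h2·(2M2+M3)/6=-35/12
seg 3: a=-5, c=M3/2=3, d=(M4−M3)/(6·1)=-35/24, b=Δ3−h3·(2M3+M4)/6=35/24
seg 4: a=-2, c=M4/2=-11/8, d=(M5−M4)/(6·3)=11/72, b=Δ4−h4·(2M4+M5)/6=37/12
t_q=39/4 → seg 4, τ=3/4; S=-2+37/12·τ+-11/8·τ²+11/72·τ³=-203/512

  seg 0: a=-2 b=23/8 c=0 d=-13/216
  seg 1: a=5 b=5/4 c=-13/24 d=-1/6
  seg 2: a=4 b=-35/12 c=-37/24 d=109/216
  seg 3: a=-5 b=35/24 c=3 d=-35/24
  seg 4: a=-2 b=37/12 c=-11/8 d=11/72
S(39/4) = -203/512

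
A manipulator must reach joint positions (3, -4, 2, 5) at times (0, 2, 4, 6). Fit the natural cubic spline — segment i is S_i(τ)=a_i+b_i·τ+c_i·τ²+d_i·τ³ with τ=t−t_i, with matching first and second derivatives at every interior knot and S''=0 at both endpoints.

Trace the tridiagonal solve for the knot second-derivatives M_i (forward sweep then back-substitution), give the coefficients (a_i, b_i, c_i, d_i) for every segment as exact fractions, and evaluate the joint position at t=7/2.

  seg 0: a=3 b=-16/3 c=0 d=11/24
  seg 1: a=-4 b=1/6 c=11/4 d=-2/3
  seg 2: a=2 b=19/6 c=-5/4 d=5/24
S(7/2) = 3/16

Δ: Δ0=-7/2, Δ1=3, Δ2=3/2
row 1: diag=8, rhs=39; c'=1/4, d'=39/8
row 2: denom=8−2·1/4=15/2; d'=(-9−2·39/8)/(15/2)=-5/2
back: M2=-5/2
back: M1=39/8−1/4·-5/2=11/2
M: M0=0, M1=11/2, M2=-5/2, M3=0
seg 0: a=3, c=M0/2=0, d=(M1−M0)/(6·2)=11/24, b=Δ0−h0·(2M0+M1)/6=-16/3
seg 1: a=-4, c=M1/2=11/4, d=(M2−M1)/(6·2)=-2/3, b=Δ1−h1·(2M1+M2)/6=1/6
seg 2: a=2, c=M2/2=-5/4, d=(M3−M2)/(6·2)=5/24, b=Δ2−h2·(2M2+M3)/6=19/6
t_q=7/2 → seg 1, τ=3/2; S=-4+1/6·τ+11/4·τ²+-2/3·τ³=3/16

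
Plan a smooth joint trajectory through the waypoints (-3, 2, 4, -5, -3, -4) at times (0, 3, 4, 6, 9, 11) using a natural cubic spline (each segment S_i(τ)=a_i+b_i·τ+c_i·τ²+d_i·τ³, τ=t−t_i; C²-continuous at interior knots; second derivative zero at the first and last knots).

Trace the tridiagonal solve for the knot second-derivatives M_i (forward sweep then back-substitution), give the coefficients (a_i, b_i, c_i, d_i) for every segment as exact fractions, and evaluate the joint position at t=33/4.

Δ: Δ0=5/3, Δ1=2, Δ2=-9/2, Δ3=2/3, Δ4=-1/2
row 1: diag=8, rhs=2; c'=1/8, d'=1/4
row 2: denom=6−1·1/8=47/8; d'=(-39−1·1/4)/(47/8)=-314/47
row 3: denom=10−2·16/47=438/47; d'=(31−2·-314/47)/(438/47)=695/146
row 4: denom=10−3·47/146=1319/146; d'=(-7−3·695/146)/(1319/146)=-3107/1319
back: M4=-3107/1319
back: M3=695/146−47/146·-3107/1319=7279/1319
back: M2=-314/47−16/47·7279/1319=-11290/1319
back: M1=1/4−1/8·-11290/1319=1741/1319
M: M0=0, M1=1741/1319, M2=-11290/1319, M3=7279/1319, M4=-3107/1319, M5=0
seg 0: a=-3, c=M0/2=0, d=(M1−M0)/(6·3)=1741/23742, b=Δ0−h0·(2M0+M1)/6=7967/7914
seg 1: a=2, c=M1/2=1741/2638, d=(M2−M1)/(6·1)=-13031/7914, b=Δ1−h1·(2M1+M2)/6=11818/3957
seg 2: a=4, c=M2/2=-5645/1319, d=(M3−M2)/(6·2)=18569/15828, b=Δ2−h2·(2M2+M3)/6=-5011/7914
seg 3: a=-5, c=M3/2=7279/2638, d=(M4−M3)/(6·3)=-577/1319, b=Δ3−h3·(2M3+M4)/6=-29077/7914
seg 4: a=-3, c=M4/2=-3107/2638, d=(M5−M4)/(6·2)=3107/15828, b=Δ4−h4·(2M4+M5)/6=8471/7914
t_q=33/4 → seg 3, τ=9/4; S=-5+-29077/7914·τ+7279/2638·τ²+-577/1319·τ³=-361363/84416

  seg 0: a=-3 b=7967/7914 c=0 d=1741/23742
  seg 1: a=2 b=11818/3957 c=1741/2638 d=-13031/7914
  seg 2: a=4 b=-5011/7914 c=-5645/1319 d=18569/15828
  seg 3: a=-5 b=-29077/7914 c=7279/2638 d=-577/1319
  seg 4: a=-3 b=8471/7914 c=-3107/2638 d=3107/15828
S(33/4) = -361363/84416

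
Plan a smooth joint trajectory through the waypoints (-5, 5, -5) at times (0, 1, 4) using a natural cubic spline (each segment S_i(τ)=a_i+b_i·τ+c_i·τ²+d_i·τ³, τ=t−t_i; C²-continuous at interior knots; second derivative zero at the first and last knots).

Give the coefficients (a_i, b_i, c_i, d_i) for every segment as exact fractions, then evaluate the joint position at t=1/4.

Δ: Δ0=10, Δ1=-10/3
row 1: diag=8, rhs=-80; c'=3/8, d'=-10
back: M1=-10
M: M0=0, M1=-10, M2=0
seg 0: a=-5, c=M0/2=0, d=(M1−M0)/(6·1)=-5/3, b=Δ0−h0·(2M0+M1)/6=35/3
seg 1: a=5, c=M1/2=-5, d=(M2−M1)/(6·3)=5/9, b=Δ1−h1·(2M1+M2)/6=20/3
t_q=1/4 → seg 0, τ=1/4; S=-5+35/3·τ+0·τ²+-5/3·τ³=-135/64

  seg 0: a=-5 b=35/3 c=0 d=-5/3
  seg 1: a=5 b=20/3 c=-5 d=5/9
S(1/4) = -135/64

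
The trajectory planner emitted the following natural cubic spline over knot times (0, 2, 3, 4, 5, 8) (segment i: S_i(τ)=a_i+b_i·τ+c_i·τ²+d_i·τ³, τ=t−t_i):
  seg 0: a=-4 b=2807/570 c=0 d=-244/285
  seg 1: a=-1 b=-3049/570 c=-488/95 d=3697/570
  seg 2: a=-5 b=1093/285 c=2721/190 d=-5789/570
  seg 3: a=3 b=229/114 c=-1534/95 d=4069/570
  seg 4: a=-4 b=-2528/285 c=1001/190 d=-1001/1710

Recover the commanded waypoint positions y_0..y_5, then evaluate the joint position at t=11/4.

y_0 = S_0(0) = a_0 = -4
y_1 = S_1(0) = a_1 = -1
y_2 = S_2(0) = a_2 = -5
y_3 = S_3(0) = a_3 = 3
y_4 = S_4(0) = a_4 = -4
y_5 = S_4(3) = 1
t_q=11/4 is in segment 1 (τ=3/4); S_1(τ)=-62807/12160

y_0=-4 y_1=-1 y_2=-5 y_3=3 y_4=-4 y_5=1
S(11/4) = -62807/12160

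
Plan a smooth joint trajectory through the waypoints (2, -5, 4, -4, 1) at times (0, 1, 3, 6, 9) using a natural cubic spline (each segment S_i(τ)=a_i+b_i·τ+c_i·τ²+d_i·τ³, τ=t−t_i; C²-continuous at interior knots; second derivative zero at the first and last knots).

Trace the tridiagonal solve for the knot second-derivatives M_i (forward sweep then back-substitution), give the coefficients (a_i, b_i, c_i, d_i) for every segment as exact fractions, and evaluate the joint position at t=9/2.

  seg 0: a=2 b=-3867/412 c=0 d=983/412
  seg 1: a=-5 b=-459/206 c=2949/412 d=-1563/824
  seg 2: a=4 b=375/103 c=-435/103 d=1966/2781
  seg 3: a=-4 b=-269/103 c=661/309 d=-661/2781
S(9/2) = 483/206

Δ: Δ0=-7, Δ1=9/2, Δ2=-8/3, Δ3=5/3
row 1: diag=6, rhs=69; c'=1/3, d'=23/2
row 2: denom=10−2·1/3=28/3; d'=(-43−2·23/2)/(28/3)=-99/14
row 3: denom=12−3·9/28=309/28; d'=(26−3·-99/14)/(309/28)=1322/309
back: M3=1322/309
back: M2=-99/14−9/28·1322/309=-870/103
back: M1=23/2−1/3·-870/103=2949/206
M: M0=0, M1=2949/206, M2=-870/103, M3=1322/309, M4=0
seg 0: a=2, c=M0/2=0, d=(M1−M0)/(6·1)=983/412, b=Δ0−h0·(2M0+M1)/6=-3867/412
seg 1: a=-5, c=M1/2=2949/412, d=(M2−M1)/(6·2)=-1563/824, b=Δ1−h1·(2M1+M2)/6=-459/206
seg 2: a=4, c=M2/2=-435/103, d=(M3−M2)/(6·3)=1966/2781, b=Δ2−h2·(2M2+M3)/6=375/103
seg 3: a=-4, c=M3/2=661/309, d=(M4−M3)/(6·3)=-661/2781, b=Δ3−h3·(2M3+M4)/6=-269/103
t_q=9/2 → seg 2, τ=3/2; S=4+375/103·τ+-435/103·τ²+1966/2781·τ³=483/206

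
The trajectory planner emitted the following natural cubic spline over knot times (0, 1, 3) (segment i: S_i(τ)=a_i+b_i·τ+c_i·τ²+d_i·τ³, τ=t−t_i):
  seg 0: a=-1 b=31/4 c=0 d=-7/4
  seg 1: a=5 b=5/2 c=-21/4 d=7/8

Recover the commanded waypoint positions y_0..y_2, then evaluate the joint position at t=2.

y_0 = S_0(0) = a_0 = -1
y_1 = S_1(0) = a_1 = 5
y_2 = S_1(2) = -4
t_q=2 is in segment 1 (τ=1); S_1(τ)=25/8

y_0=-1 y_1=5 y_2=-4
S(2) = 25/8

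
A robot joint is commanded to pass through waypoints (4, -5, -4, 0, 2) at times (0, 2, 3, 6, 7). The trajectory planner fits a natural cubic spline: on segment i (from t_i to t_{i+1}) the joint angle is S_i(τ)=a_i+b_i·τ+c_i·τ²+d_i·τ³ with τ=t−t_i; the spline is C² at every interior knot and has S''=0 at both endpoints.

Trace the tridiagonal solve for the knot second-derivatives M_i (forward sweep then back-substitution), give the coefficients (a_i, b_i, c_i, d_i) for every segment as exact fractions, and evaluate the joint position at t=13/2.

  seg 0: a=4 b=-3079/483 c=0 d=1811/3864
  seg 1: a=-5 b=-725/966 c=1811/644 d=-293/276
  seg 2: a=-4 b=3263/1932 c=-60/161 d=491/5796
  seg 3: a=0 b=1681/966 c=251/644 d=-251/1932
S(13/2) = 4901/5152

Δ: Δ0=-9/2, Δ1=1, Δ2=4/3, Δ3=2
row 1: diag=6, rhs=33; c'=1/6, d'=11/2
row 2: denom=8−1·1/6=47/6; d'=(2−1·11/2)/(47/6)=-21/47
row 3: denom=8−3·18/47=322/47; d'=(4−3·-21/47)/(322/47)=251/322
back: M3=251/322
back: M2=-21/47−18/47·251/322=-120/161
back: M1=11/2−1/6·-120/161=1811/322
M: M0=0, M1=1811/322, M2=-120/161, M3=251/322, M4=0
seg 0: a=4, c=M0/2=0, d=(M1−M0)/(6·2)=1811/3864, b=Δ0−h0·(2M0+M1)/6=-3079/483
seg 1: a=-5, c=M1/2=1811/644, d=(M2−M1)/(6·1)=-293/276, b=Δ1−h1·(2M1+M2)/6=-725/966
seg 2: a=-4, c=M2/2=-60/161, d=(M3−M2)/(6·3)=491/5796, b=Δ2−h2·(2M2+M3)/6=3263/1932
seg 3: a=0, c=M3/2=251/644, d=(M4−M3)/(6·1)=-251/1932, b=Δ3−h3·(2M3+M4)/6=1681/966
t_q=13/2 → seg 3, τ=1/2; S=0+1681/966·τ+251/644·τ²+-251/1932·τ³=4901/5152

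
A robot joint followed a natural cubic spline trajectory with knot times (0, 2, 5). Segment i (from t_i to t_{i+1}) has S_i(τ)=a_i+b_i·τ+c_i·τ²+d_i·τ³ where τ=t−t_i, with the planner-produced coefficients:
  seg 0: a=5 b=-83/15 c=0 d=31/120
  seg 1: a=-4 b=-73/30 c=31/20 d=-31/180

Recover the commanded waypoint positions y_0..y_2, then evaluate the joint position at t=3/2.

y_0=5 y_1=-4 y_2=-2
S(3/2) = -777/320

y_0 = S_0(0) = a_0 = 5
y_1 = S_1(0) = a_1 = -4
y_2 = S_1(3) = -2
t_q=3/2 is in segment 0 (τ=3/2); S_0(τ)=-777/320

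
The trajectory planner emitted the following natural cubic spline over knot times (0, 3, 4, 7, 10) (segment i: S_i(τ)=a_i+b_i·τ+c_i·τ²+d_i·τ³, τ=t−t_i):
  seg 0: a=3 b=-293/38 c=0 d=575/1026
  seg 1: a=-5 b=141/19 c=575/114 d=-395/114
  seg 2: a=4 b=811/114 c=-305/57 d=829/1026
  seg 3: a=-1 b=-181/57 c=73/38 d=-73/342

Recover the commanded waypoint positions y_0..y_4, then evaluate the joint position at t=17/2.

y_0=3 y_1=-5 y_2=4 y_3=-1 y_4=1
S(17/2) = -657/304

y_0 = S_0(0) = a_0 = 3
y_1 = S_1(0) = a_1 = -5
y_2 = S_2(0) = a_2 = 4
y_3 = S_3(0) = a_3 = -1
y_4 = S_3(3) = 1
t_q=17/2 is in segment 3 (τ=3/2); S_3(τ)=-657/304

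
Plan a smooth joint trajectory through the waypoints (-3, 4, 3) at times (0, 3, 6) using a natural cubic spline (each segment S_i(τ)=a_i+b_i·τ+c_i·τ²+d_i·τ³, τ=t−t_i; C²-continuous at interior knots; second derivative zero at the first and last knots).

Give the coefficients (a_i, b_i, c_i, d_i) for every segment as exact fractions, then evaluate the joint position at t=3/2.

Δ: Δ0=7/3, Δ1=-1/3
row 1: diag=12, rhs=-16; c'=1/4, d'=-4/3
back: M1=-4/3
M: M0=0, M1=-4/3, M2=0
seg 0: a=-3, c=M0/2=0, d=(M1−M0)/(6·3)=-2/27, b=Δ0−h0·(2M0+M1)/6=3
seg 1: a=4, c=M1/2=-2/3, d=(M2−M1)/(6·3)=2/27, b=Δ1−h1·(2M1+M2)/6=1
t_q=3/2 → seg 0, τ=3/2; S=-3+3·τ+0·τ²+-2/27·τ³=5/4

  seg 0: a=-3 b=3 c=0 d=-2/27
  seg 1: a=4 b=1 c=-2/3 d=2/27
S(3/2) = 5/4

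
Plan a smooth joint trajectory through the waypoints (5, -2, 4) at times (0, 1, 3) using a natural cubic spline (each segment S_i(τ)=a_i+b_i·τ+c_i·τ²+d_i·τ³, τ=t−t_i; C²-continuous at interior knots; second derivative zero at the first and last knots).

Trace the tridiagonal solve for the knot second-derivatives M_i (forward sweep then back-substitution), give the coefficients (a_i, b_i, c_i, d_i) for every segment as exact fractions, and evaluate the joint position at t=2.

Δ: Δ0=-7, Δ1=3
row 1: diag=6, rhs=60; c'=1/3, d'=10
back: M1=10
M: M0=0, M1=10, M2=0
seg 0: a=5, c=M0/2=0, d=(M1−M0)/(6·1)=5/3, b=Δ0−h0·(2M0+M1)/6=-26/3
seg 1: a=-2, c=M1/2=5, d=(M2−M1)/(6·2)=-5/6, b=Δ1−h1·(2M1+M2)/6=-11/3
t_q=2 → seg 1, τ=1; S=-2+-11/3·τ+5·τ²+-5/6·τ³=-3/2

  seg 0: a=5 b=-26/3 c=0 d=5/3
  seg 1: a=-2 b=-11/3 c=5 d=-5/6
S(2) = -3/2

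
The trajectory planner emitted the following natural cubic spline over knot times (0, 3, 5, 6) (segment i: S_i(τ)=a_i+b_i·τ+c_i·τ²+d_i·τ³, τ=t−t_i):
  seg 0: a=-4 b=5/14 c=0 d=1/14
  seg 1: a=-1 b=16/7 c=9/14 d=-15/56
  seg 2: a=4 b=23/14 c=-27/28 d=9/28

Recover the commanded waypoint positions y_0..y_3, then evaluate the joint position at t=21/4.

y_0=-4 y_1=-1 y_2=4 y_3=5
S(21/4) = 1115/256

y_0 = S_0(0) = a_0 = -4
y_1 = S_1(0) = a_1 = -1
y_2 = S_2(0) = a_2 = 4
y_3 = S_2(1) = 5
t_q=21/4 is in segment 2 (τ=1/4); S_2(τ)=1115/256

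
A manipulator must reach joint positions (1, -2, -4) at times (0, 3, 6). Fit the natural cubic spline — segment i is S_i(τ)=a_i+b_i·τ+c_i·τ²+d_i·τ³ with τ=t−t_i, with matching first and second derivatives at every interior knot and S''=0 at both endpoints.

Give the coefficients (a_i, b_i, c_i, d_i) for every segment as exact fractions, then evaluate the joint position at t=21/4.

  seg 0: a=1 b=-13/12 c=0 d=1/108
  seg 1: a=-2 b=-5/6 c=1/12 d=-1/108
S(21/4) = -911/256

Δ: Δ0=-1, Δ1=-2/3
row 1: diag=12, rhs=2; c'=1/4, d'=1/6
back: M1=1/6
M: M0=0, M1=1/6, M2=0
seg 0: a=1, c=M0/2=0, d=(M1−M0)/(6·3)=1/108, b=Δ0−h0·(2M0+M1)/6=-13/12
seg 1: a=-2, c=M1/2=1/12, d=(M2−M1)/(6·3)=-1/108, b=Δ1−h1·(2M1+M2)/6=-5/6
t_q=21/4 → seg 1, τ=9/4; S=-2+-5/6·τ+1/12·τ²+-1/108·τ³=-911/256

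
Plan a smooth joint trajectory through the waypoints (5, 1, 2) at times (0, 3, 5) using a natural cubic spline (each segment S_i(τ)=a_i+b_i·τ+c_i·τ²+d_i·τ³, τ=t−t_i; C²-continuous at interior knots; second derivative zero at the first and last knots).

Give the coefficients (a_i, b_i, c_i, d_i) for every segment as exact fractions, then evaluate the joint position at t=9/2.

Δ: Δ0=-4/3, Δ1=1/2
row 1: diag=10, rhs=11; c'=1/5, d'=11/10
back: M1=11/10
M: M0=0, M1=11/10, M2=0
seg 0: a=5, c=M0/2=0, d=(M1−M0)/(6·3)=11/180, b=Δ0−h0·(2M0+M1)/6=-113/60
seg 1: a=1, c=M1/2=11/20, d=(M2−M1)/(6·2)=-11/120, b=Δ1−h1·(2M1+M2)/6=-7/30
t_q=9/2 → seg 1, τ=3/2; S=1+-7/30·τ+11/20·τ²+-11/120·τ³=101/64

  seg 0: a=5 b=-113/60 c=0 d=11/180
  seg 1: a=1 b=-7/30 c=11/20 d=-11/120
S(9/2) = 101/64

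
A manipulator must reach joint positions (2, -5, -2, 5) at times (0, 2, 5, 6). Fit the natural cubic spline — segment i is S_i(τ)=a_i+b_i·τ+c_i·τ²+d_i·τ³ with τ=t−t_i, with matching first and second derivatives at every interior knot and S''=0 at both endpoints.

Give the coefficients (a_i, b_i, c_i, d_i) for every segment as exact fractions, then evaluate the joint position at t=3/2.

Δ: Δ0=-7/2, Δ1=1, Δ2=7
row 1: diag=10, rhs=27; c'=3/10, d'=27/10
row 2: denom=8−3·3/10=71/10; d'=(36−3·27/10)/(71/10)=279/71
back: M2=279/71
back: M1=27/10−3/10·279/71=108/71
M: M0=0, M1=108/71, M2=279/71, M3=0
seg 0: a=2, c=M0/2=0, d=(M1−M0)/(6·2)=9/71, b=Δ0−h0·(2M0+M1)/6=-569/142
seg 1: a=-5, c=M1/2=54/71, d=(M2−M1)/(6·3)=19/142, b=Δ1−h1·(2M1+M2)/6=-353/142
seg 2: a=-2, c=M2/2=279/142, d=(M3−M2)/(6·1)=-93/142, b=Δ2−h2·(2M2+M3)/6=404/71
t_q=3/2 → seg 0, τ=3/2; S=2+-569/142·τ+0·τ²+9/71·τ³=-2035/568

  seg 0: a=2 b=-569/142 c=0 d=9/71
  seg 1: a=-5 b=-353/142 c=54/71 d=19/142
  seg 2: a=-2 b=404/71 c=279/142 d=-93/142
S(3/2) = -2035/568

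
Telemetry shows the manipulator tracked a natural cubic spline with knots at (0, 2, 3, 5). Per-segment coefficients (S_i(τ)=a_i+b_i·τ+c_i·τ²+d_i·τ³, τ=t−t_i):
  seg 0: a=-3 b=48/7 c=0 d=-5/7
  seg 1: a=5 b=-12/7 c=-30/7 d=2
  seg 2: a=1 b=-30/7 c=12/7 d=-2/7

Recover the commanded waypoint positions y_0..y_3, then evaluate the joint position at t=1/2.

y_0=-3 y_1=5 y_2=1 y_3=-3
S(1/2) = 19/56

y_0 = S_0(0) = a_0 = -3
y_1 = S_1(0) = a_1 = 5
y_2 = S_2(0) = a_2 = 1
y_3 = S_2(2) = -3
t_q=1/2 is in segment 0 (τ=1/2); S_0(τ)=19/56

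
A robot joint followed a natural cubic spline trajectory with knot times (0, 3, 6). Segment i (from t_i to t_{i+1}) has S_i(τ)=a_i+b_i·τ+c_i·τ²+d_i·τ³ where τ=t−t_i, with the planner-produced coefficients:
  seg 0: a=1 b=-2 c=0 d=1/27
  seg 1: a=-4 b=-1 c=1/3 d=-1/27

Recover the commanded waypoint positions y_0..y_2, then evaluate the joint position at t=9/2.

y_0=1 y_1=-4 y_2=-5
S(9/2) = -39/8

y_0 = S_0(0) = a_0 = 1
y_1 = S_1(0) = a_1 = -4
y_2 = S_1(3) = -5
t_q=9/2 is in segment 1 (τ=3/2); S_1(τ)=-39/8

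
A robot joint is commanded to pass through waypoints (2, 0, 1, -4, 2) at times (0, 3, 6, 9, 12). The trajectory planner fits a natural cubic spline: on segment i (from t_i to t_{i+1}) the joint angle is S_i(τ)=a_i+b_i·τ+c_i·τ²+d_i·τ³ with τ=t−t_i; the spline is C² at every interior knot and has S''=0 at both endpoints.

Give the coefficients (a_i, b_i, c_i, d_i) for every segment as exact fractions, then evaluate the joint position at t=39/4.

  seg 0: a=2 b=-8/7 c=0 d=10/189
  seg 1: a=0 b=2/7 c=10/21 d=-29/189
  seg 2: a=1 b=-1 c=-19/21 d=43/189
  seg 3: a=-4 b=-2/7 c=8/7 d=-8/63
S(39/4) = -29/8

Δ: Δ0=-2/3, Δ1=1/3, Δ2=-5/3, Δ3=2
row 1: diag=12, rhs=6; c'=1/4, d'=1/2
row 2: denom=12−3·1/4=45/4; d'=(-12−3·1/2)/(45/4)=-6/5
row 3: denom=12−3·4/15=56/5; d'=(22−3·-6/5)/(56/5)=16/7
back: M3=16/7
back: M2=-6/5−4/15·16/7=-38/21
back: M1=1/2−1/4·-38/21=20/21
M: M0=0, M1=20/21, M2=-38/21, M3=16/7, M4=0
seg 0: a=2, c=M0/2=0, d=(M1−M0)/(6·3)=10/189, b=Δ0−h0·(2M0+M1)/6=-8/7
seg 1: a=0, c=M1/2=10/21, d=(M2−M1)/(6·3)=-29/189, b=Δ1−h1·(2M1+M2)/6=2/7
seg 2: a=1, c=M2/2=-19/21, d=(M3−M2)/(6·3)=43/189, b=Δ2−h2·(2M2+M3)/6=-1
seg 3: a=-4, c=M3/2=8/7, d=(M4−M3)/(6·3)=-8/63, b=Δ3−h3·(2M3+M4)/6=-2/7
t_q=39/4 → seg 3, τ=3/4; S=-4+-2/7·τ+8/7·τ²+-8/63·τ³=-29/8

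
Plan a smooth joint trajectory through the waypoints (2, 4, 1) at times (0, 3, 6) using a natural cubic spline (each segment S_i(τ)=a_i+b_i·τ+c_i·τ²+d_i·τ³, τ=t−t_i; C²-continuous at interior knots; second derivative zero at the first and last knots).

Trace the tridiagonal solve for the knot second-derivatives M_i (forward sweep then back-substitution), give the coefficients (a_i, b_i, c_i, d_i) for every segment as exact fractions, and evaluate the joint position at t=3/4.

Δ: Δ0=2/3, Δ1=-1
row 1: diag=12, rhs=-10; c'=1/4, d'=-5/6
back: M1=-5/6
M: M0=0, M1=-5/6, M2=0
seg 0: a=2, c=M0/2=0, d=(M1−M0)/(6·3)=-5/108, b=Δ0−h0·(2M0+M1)/6=13/12
seg 1: a=4, c=M1/2=-5/12, d=(M2−M1)/(6·3)=5/108, b=Δ1−h1·(2M1+M2)/6=-1/6
t_q=3/4 → seg 0, τ=3/4; S=2+13/12·τ+0·τ²+-5/108·τ³=715/256

  seg 0: a=2 b=13/12 c=0 d=-5/108
  seg 1: a=4 b=-1/6 c=-5/12 d=5/108
S(3/4) = 715/256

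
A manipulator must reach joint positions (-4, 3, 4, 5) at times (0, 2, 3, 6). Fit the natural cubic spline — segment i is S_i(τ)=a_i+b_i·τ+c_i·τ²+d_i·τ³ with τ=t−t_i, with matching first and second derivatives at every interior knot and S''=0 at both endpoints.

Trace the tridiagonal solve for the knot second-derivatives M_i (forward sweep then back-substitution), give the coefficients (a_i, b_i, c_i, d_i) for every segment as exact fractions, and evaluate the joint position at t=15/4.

Δ: Δ0=7/2, Δ1=1, Δ2=1/3
row 1: diag=6, rhs=-15; c'=1/6, d'=-5/2
row 2: denom=8−1·1/6=47/6; d'=(-4−1·-5/2)/(47/6)=-9/47
back: M2=-9/47
back: M1=-5/2−1/6·-9/47=-116/47
M: M0=0, M1=-116/47, M2=-9/47, M3=0
seg 0: a=-4, c=M0/2=0, d=(M1−M0)/(6·2)=-29/141, b=Δ0−h0·(2M0+M1)/6=1219/282
seg 1: a=3, c=M1/2=-58/47, d=(M2−M1)/(6·1)=107/282, b=Δ1−h1·(2M1+M2)/6=523/282
seg 2: a=4, c=M2/2=-9/94, d=(M3−M2)/(6·3)=1/94, b=Δ2−h2·(2M2+M3)/6=74/141
t_q=15/4 → seg 2, τ=3/4; S=4+74/141·τ+-9/94·τ²+1/94·τ³=26135/6016

  seg 0: a=-4 b=1219/282 c=0 d=-29/141
  seg 1: a=3 b=523/282 c=-58/47 d=107/282
  seg 2: a=4 b=74/141 c=-9/94 d=1/94
S(15/4) = 26135/6016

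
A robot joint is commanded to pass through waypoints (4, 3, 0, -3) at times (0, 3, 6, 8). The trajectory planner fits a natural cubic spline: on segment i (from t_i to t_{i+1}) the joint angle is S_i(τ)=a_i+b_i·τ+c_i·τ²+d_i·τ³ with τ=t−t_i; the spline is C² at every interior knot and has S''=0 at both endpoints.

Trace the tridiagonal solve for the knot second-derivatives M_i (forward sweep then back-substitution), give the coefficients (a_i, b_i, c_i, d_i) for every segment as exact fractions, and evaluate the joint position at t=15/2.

Δ: Δ0=-1/3, Δ1=-1, Δ2=-3/2
row 1: diag=12, rhs=-4; c'=1/4, d'=-1/3
row 2: denom=10−3·1/4=37/4; d'=(-3−3·-1/3)/(37/4)=-8/37
back: M2=-8/37
back: M1=-1/3−1/4·-8/37=-31/111
M: M0=0, M1=-31/111, M2=-8/37, M3=0
seg 0: a=4, c=M0/2=0, d=(M1−M0)/(6·3)=-31/1998, b=Δ0−h0·(2M0+M1)/6=-43/222
seg 1: a=3, c=M1/2=-31/222, d=(M2−M1)/(6·3)=7/1998, b=Δ1−h1·(2M1+M2)/6=-68/111
seg 2: a=0, c=M2/2=-4/37, d=(M3−M2)/(6·2)=2/111, b=Δ2−h2·(2M2+M3)/6=-301/222
t_q=15/2 → seg 2, τ=3/2; S=0+-301/222·τ+-4/37·τ²+2/111·τ³=-82/37

  seg 0: a=4 b=-43/222 c=0 d=-31/1998
  seg 1: a=3 b=-68/111 c=-31/222 d=7/1998
  seg 2: a=0 b=-301/222 c=-4/37 d=2/111
S(15/2) = -82/37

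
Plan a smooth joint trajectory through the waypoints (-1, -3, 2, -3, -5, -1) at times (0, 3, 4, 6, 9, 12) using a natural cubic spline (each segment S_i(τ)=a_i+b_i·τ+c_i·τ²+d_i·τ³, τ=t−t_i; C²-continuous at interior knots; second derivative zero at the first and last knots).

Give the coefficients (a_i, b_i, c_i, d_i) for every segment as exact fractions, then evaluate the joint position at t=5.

Δ: Δ0=-2/3, Δ1=5, Δ2=-5/2, Δ3=-2/3, Δ4=4/3
row 1: diag=8, rhs=34; c'=1/8, d'=17/4
row 2: denom=6−1·1/8=47/8; d'=(-45−1·17/4)/(47/8)=-394/47
row 3: denom=10−2·16/47=438/47; d'=(11−2·-394/47)/(438/47)=435/146
row 4: denom=12−3·47/146=1611/146; d'=(12−3·435/146)/(1611/146)=149/537
back: M4=149/537
back: M3=435/146−47/146·149/537=1552/537
back: M2=-394/47−16/47·1552/537=-5030/537
back: M1=17/4−1/8·-5030/537=2911/537
M: M0=0, M1=2911/537, M2=-5030/537, M3=1552/537, M4=149/537, M5=0
seg 0: a=-1, c=M0/2=0, d=(M1−M0)/(6·3)=2911/9666, b=Δ0−h0·(2M0+M1)/6=-1209/358
seg 1: a=-3, c=M1/2=2911/1074, d=(M2−M1)/(6·1)=-2647/1074, b=Δ1−h1·(2M1+M2)/6=851/179
seg 2: a=2, c=M2/2=-2515/537, d=(M3−M2)/(6·2)=1097/1074, b=Δ2−h2·(2M2+M3)/6=2987/1074
seg 3: a=-3, c=M3/2=776/537, d=(M4−M3)/(6·3)=-1403/9666, b=Δ3−h3·(2M3+M4)/6=-1323/358
seg 4: a=-5, c=M4/2=149/1074, d=(M5−M4)/(6·3)=-149/9666, b=Δ4−h4·(2M4+M5)/6=189/179
t_q=5 → seg 2, τ=1; S=2+2987/1074·τ+-2515/537·τ²+1097/1074·τ³=601/537

  seg 0: a=-1 b=-1209/358 c=0 d=2911/9666
  seg 1: a=-3 b=851/179 c=2911/1074 d=-2647/1074
  seg 2: a=2 b=2987/1074 c=-2515/537 d=1097/1074
  seg 3: a=-3 b=-1323/358 c=776/537 d=-1403/9666
  seg 4: a=-5 b=189/179 c=149/1074 d=-149/9666
S(5) = 601/537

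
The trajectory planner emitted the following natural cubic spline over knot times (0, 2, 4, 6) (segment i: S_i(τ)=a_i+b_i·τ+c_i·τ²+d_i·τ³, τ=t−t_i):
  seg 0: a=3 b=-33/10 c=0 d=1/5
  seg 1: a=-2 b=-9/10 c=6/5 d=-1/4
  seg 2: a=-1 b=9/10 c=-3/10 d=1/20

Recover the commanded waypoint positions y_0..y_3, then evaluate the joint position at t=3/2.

y_0 = S_0(0) = a_0 = 3
y_1 = S_1(0) = a_1 = -2
y_2 = S_2(0) = a_2 = -1
y_3 = S_2(2) = 0
t_q=3/2 is in segment 0 (τ=3/2); S_0(τ)=-51/40

y_0=3 y_1=-2 y_2=-1 y_3=0
S(3/2) = -51/40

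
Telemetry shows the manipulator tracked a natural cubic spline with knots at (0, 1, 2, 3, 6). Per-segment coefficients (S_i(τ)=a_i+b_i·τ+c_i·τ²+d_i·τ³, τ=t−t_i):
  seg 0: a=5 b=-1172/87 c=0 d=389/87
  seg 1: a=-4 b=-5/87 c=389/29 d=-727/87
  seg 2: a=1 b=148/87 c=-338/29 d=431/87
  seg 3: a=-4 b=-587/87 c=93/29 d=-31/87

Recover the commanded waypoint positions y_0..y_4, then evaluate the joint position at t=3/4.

y_0=5 y_1=-4 y_2=1 y_3=-4 y_4=-5
S(3/4) = -5971/1856

y_0 = S_0(0) = a_0 = 5
y_1 = S_1(0) = a_1 = -4
y_2 = S_2(0) = a_2 = 1
y_3 = S_3(0) = a_3 = -4
y_4 = S_3(3) = -5
t_q=3/4 is in segment 0 (τ=3/4); S_0(τ)=-5971/1856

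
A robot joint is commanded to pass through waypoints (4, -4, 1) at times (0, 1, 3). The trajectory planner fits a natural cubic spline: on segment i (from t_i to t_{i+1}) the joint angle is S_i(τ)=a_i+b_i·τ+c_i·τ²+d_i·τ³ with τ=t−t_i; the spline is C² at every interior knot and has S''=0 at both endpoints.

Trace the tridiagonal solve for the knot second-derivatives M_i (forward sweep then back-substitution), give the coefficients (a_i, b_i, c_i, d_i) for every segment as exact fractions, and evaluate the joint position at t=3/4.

Δ: Δ0=-8, Δ1=5/2
row 1: diag=6, rhs=63; c'=1/3, d'=21/2
back: M1=21/2
M: M0=0, M1=21/2, M2=0
seg 0: a=4, c=M0/2=0, d=(M1−M0)/(6·1)=7/4, b=Δ0−h0·(2M0+M1)/6=-39/4
seg 1: a=-4, c=M1/2=21/4, d=(M2−M1)/(6·2)=-7/8, b=Δ1−h1·(2M1+M2)/6=-9/2
t_q=3/4 → seg 0, τ=3/4; S=4+-39/4·τ+0·τ²+7/4·τ³=-659/256

  seg 0: a=4 b=-39/4 c=0 d=7/4
  seg 1: a=-4 b=-9/2 c=21/4 d=-7/8
S(3/4) = -659/256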